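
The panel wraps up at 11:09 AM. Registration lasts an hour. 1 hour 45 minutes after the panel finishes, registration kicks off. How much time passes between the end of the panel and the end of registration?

Registration starts at 11:09 AM + 105 min = 12:54 PM.
Registration ends at 12:54 PM + 60 min = 1:54 PM.
From 11:09 AM to 1:54 PM is 2 hours 45 minutes.

2 hours 45 minutes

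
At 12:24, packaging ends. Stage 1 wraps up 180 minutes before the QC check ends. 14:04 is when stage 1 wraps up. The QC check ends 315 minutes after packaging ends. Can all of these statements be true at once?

No

The QC check ends at 12:24 + 315 min = 17:39.
Stage 1 ends at 17:39 − 180 min = 14:39.
But stage 1 is also said to end at 14:04 — a 35-minute conflict.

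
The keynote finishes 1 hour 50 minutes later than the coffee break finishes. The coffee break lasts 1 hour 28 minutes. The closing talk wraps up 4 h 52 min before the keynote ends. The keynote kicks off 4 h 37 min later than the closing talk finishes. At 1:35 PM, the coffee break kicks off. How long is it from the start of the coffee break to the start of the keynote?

3 h 3 min

The coffee break ends at 1:35 PM + 88 min = 3:03 PM.
The keynote ends at 3:03 PM + 110 min = 4:53 PM.
The closing talk ends at 4:53 PM − 292 min = 12:01 PM.
The keynote starts at 12:01 PM + 277 min = 4:38 PM.
From 1:35 PM to 4:38 PM is 3 h 3 min.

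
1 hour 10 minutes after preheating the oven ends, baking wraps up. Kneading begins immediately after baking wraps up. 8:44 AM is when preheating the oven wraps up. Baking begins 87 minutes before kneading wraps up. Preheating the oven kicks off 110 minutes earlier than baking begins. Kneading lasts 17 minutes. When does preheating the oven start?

6:54 AM

Baking ends at 8:44 AM + 70 min = 9:54 AM.
So kneading starts at 9:54 AM.
Kneading ends at 9:54 AM + 17 min = 10:11 AM.
Baking starts at 10:11 AM − 87 min = 8:44 AM.
Preheating the oven starts at 8:44 AM − 110 min = 6:54 AM.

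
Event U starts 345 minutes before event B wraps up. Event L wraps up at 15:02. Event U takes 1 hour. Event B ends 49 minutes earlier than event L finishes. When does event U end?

09:28

Event B ends at 15:02 − 49 min = 14:13.
Event U starts at 14:13 − 345 min = 08:28.
Event U ends at 08:28 + 60 min = 09:28.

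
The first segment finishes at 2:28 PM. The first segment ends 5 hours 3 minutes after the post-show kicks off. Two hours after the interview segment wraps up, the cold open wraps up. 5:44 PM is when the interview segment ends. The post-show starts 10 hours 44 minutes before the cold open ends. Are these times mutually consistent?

The cold open ends at 5:44 PM + 120 min = 7:44 PM.
The post-show starts at 7:44 PM − 644 min = 9:00 AM.
The first segment ends at 9:00 AM + 303 min = 2:03 PM.
But the first segment is also said to end at 2:28 PM — a 25-minute conflict.

No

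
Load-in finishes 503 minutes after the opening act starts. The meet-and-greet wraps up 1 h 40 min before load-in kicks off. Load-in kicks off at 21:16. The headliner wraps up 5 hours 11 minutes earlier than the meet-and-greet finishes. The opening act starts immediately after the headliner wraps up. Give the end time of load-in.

The meet-and-greet ends at 21:16 − 100 min = 19:36.
The headliner ends at 19:36 − 311 min = 14:25.
So the opening act starts at 14:25.
Load-in ends at 14:25 + 503 min = 22:48.

22:48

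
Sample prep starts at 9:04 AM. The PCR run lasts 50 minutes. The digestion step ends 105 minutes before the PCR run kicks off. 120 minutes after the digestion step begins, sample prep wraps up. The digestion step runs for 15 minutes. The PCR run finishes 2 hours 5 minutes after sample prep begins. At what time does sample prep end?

10:19 AM

The PCR run ends at 9:04 AM + 125 min = 11:09 AM.
The PCR run starts at 11:09 AM − 50 min = 10:19 AM.
The digestion step ends at 10:19 AM − 105 min = 8:34 AM.
The digestion step starts at 8:34 AM − 15 min = 8:19 AM.
Sample prep ends at 8:19 AM + 120 min = 10:19 AM.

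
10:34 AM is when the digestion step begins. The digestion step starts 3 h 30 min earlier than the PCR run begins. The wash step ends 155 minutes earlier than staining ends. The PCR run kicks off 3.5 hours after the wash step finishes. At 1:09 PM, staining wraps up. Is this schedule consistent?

The wash step ends at 1:09 PM − 155 min = 10:34 AM.
The PCR run starts at 10:34 AM + 210 min = 2:04 PM.
The digestion step starts at 2:04 PM − 210 min = 10:34 AM.
That matches the stated 10:34 AM, so the schedule is consistent.

Yes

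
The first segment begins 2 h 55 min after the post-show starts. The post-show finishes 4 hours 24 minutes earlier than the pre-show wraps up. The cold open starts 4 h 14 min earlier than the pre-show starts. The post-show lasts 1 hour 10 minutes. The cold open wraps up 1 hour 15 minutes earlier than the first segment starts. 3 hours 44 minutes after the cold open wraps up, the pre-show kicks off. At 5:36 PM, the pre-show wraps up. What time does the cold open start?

1:12 PM

The post-show ends at 5:36 PM − 264 min = 1:12 PM.
The post-show starts at 1:12 PM − 70 min = 12:02 PM.
The first segment starts at 12:02 PM + 175 min = 2:57 PM.
The cold open ends at 2:57 PM − 75 min = 1:42 PM.
The pre-show starts at 1:42 PM + 224 min = 5:26 PM.
The cold open starts at 5:26 PM − 254 min = 1:12 PM.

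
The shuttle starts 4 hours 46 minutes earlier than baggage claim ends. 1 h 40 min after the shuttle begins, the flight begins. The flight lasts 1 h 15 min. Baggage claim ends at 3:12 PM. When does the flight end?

1:21 PM

The shuttle starts at 3:12 PM − 286 min = 10:26 AM.
The flight starts at 10:26 AM + 100 min = 12:06 PM.
The flight ends at 12:06 PM + 75 min = 1:21 PM.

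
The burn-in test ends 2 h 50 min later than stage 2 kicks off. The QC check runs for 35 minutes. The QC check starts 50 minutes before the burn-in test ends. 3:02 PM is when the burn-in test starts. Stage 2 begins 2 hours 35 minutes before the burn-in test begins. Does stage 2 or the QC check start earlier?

Stage 2 starts at 3:02 PM − 155 min = 12:27 PM.
The burn-in test ends at 12:27 PM + 170 min = 3:17 PM.
The QC check starts at 3:17 PM − 50 min = 2:27 PM.
Stage 2 starts at 12:27 PM and the QC check starts at 2:27 PM, so stage 2 is first.

stage 2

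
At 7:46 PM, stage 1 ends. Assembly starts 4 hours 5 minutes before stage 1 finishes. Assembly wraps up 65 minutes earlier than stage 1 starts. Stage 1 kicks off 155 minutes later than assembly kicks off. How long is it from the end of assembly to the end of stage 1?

2 hours 35 minutes

Assembly starts at 7:46 PM − 245 min = 3:41 PM.
Stage 1 starts at 3:41 PM + 155 min = 6:16 PM.
Assembly ends at 6:16 PM − 65 min = 5:11 PM.
From 5:11 PM to 7:46 PM is 2 hours 35 minutes.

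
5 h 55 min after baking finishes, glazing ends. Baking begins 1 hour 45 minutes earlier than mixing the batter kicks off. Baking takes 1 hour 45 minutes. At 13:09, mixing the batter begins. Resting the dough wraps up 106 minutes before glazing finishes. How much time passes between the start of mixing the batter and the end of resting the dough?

Baking starts at 13:09 − 105 min = 11:24.
Baking ends at 11:24 + 105 min = 13:09.
Glazing ends at 13:09 + 355 min = 19:04.
Resting the dough ends at 19:04 − 106 min = 17:18.
From 13:09 to 17:18 is 4 h 9 min.

4 h 9 min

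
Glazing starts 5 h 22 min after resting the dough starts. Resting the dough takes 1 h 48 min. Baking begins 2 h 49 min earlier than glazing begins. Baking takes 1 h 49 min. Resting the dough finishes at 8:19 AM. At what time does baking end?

10:53 AM

Resting the dough starts at 8:19 AM − 108 min = 6:31 AM.
Glazing starts at 6:31 AM + 322 min = 11:53 AM.
Baking starts at 11:53 AM − 169 min = 9:04 AM.
Baking ends at 9:04 AM + 109 min = 10:53 AM.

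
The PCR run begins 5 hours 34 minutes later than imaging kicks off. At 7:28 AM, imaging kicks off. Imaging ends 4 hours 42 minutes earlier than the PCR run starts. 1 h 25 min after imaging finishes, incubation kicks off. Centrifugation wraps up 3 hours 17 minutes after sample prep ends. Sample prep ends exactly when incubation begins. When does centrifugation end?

The PCR run starts at 7:28 AM + 334 min = 1:02 PM.
Imaging ends at 1:02 PM − 282 min = 8:20 AM.
Incubation starts at 8:20 AM + 85 min = 9:45 AM.
So sample prep ends at 9:45 AM.
Centrifugation ends at 9:45 AM + 197 min = 1:02 PM.

1:02 PM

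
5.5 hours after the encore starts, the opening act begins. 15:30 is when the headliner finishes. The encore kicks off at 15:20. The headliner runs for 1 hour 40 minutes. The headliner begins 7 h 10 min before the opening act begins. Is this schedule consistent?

The opening act starts at 15:20 + 330 min = 20:50.
The headliner starts at 20:50 − 430 min = 13:40.
The headliner ends at 13:40 + 100 min = 15:20.
But the headliner is also said to end at 15:30 — a 10-minute conflict.

No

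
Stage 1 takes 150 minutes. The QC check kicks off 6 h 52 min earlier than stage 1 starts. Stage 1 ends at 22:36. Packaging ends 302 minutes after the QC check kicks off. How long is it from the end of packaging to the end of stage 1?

260 minutes

Stage 1 starts at 22:36 − 150 min = 20:06.
The QC check starts at 20:06 − 412 min = 13:14.
Packaging ends at 13:14 + 302 min = 18:16.
From 18:16 to 22:36 is 260 minutes.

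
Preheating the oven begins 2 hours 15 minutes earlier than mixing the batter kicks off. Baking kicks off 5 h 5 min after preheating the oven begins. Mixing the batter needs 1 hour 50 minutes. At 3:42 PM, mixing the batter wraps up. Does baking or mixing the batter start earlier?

mixing the batter

Mixing the batter starts at 3:42 PM − 110 min = 1:52 PM.
Preheating the oven starts at 1:52 PM − 135 min = 11:37 AM.
Baking starts at 11:37 AM + 305 min = 4:42 PM.
Baking starts at 4:42 PM and mixing the batter starts at 1:52 PM, so mixing the batter is first.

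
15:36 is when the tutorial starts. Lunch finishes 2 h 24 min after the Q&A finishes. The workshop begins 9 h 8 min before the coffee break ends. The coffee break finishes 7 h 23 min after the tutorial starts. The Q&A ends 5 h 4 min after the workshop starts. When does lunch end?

The coffee break ends at 15:36 + 443 min = 22:59.
The workshop starts at 22:59 − 548 min = 13:51.
The Q&A ends at 13:51 + 304 min = 18:55.
Lunch ends at 18:55 + 144 min = 21:19.

21:19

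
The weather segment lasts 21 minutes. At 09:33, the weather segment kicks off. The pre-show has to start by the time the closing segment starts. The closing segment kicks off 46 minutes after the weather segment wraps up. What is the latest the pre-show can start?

The weather segment ends at 09:33 + 21 min = 09:54.
The closing segment starts at 09:54 + 46 min = 10:40.
The pre-show is bounded by the closing segment, so the latest it can start is 10:40.

10:40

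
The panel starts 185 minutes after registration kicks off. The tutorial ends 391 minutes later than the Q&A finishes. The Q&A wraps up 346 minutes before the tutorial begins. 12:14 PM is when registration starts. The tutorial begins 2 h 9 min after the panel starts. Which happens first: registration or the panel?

registration

The panel starts at 12:14 PM + 185 min = 3:19 PM.
Registration starts at 12:14 PM and the panel starts at 3:19 PM, so registration is first.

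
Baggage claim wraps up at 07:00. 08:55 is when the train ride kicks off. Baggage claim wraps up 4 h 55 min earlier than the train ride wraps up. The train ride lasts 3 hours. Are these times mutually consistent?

The train ride ends at 08:55 + 180 min = 11:55.
Baggage claim ends at 11:55 − 295 min = 07:00.
That matches the stated 07:00, so the schedule is consistent.

Yes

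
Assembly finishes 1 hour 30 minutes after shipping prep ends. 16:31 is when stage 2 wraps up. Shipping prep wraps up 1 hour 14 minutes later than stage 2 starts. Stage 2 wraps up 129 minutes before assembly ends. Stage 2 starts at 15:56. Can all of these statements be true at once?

Shipping prep ends at 15:56 + 74 min = 17:10.
Assembly ends at 17:10 + 90 min = 18:40.
Stage 2 ends at 18:40 − 129 min = 16:31.
That matches the stated 16:31, so the schedule is consistent.

Yes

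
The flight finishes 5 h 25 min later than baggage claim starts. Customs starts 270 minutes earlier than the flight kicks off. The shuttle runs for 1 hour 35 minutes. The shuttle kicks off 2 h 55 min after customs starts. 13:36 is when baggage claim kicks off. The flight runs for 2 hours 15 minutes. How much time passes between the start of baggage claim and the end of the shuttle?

3 h 10 min

The flight ends at 13:36 + 325 min = 19:01.
The flight starts at 19:01 − 135 min = 16:46.
Customs starts at 16:46 − 270 min = 12:16.
The shuttle starts at 12:16 + 175 min = 15:11.
The shuttle ends at 15:11 + 95 min = 16:46.
From 13:36 to 16:46 is 3 h 10 min.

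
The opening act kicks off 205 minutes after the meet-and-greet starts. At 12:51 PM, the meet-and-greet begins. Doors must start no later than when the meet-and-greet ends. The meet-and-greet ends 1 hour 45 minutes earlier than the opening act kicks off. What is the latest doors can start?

2:31 PM

The opening act starts at 12:51 PM + 205 min = 4:16 PM.
The meet-and-greet ends at 4:16 PM − 105 min = 2:31 PM.
Doors is bounded by the meet-and-greet, so the latest it can start is 2:31 PM.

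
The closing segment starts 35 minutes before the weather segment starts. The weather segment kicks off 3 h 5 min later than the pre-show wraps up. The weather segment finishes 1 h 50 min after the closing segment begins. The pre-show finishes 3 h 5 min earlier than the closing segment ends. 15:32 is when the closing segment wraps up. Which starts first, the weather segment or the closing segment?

the closing segment

The pre-show ends at 15:32 − 185 min = 12:27.
The weather segment starts at 12:27 + 185 min = 15:32.
The closing segment starts at 15:32 − 35 min = 14:57.
The weather segment starts at 15:32 and the closing segment starts at 14:57, so the closing segment is first.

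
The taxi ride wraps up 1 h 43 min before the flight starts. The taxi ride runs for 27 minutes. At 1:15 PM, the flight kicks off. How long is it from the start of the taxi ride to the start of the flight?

The taxi ride ends at 1:15 PM − 103 min = 11:32 AM.
The taxi ride starts at 11:32 AM − 27 min = 11:05 AM.
From 11:05 AM to 1:15 PM is 2 h 10 min.

2 h 10 min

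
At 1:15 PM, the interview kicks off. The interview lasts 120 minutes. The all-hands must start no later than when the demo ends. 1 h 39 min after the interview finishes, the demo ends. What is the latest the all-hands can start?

4:54 PM

The interview ends at 1:15 PM + 120 min = 3:15 PM.
The demo ends at 3:15 PM + 99 min = 4:54 PM.
The all-hands is bounded by the demo, so the latest it can start is 4:54 PM.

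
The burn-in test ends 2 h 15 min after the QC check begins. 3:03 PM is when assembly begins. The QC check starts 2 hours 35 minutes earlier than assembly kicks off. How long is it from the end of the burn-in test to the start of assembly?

The QC check starts at 3:03 PM − 155 min = 12:28 PM.
The burn-in test ends at 12:28 PM + 135 min = 2:43 PM.
From 2:43 PM to 3:03 PM is 20 minutes.

20 minutes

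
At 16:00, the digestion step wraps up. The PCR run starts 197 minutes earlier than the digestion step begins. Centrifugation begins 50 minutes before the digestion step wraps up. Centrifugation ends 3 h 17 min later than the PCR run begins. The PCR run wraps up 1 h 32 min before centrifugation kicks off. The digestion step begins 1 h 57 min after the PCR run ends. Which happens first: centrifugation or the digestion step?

centrifugation

Centrifugation starts at 16:00 − 50 min = 15:10.
The PCR run ends at 15:10 − 92 min = 13:38.
The digestion step starts at 13:38 + 117 min = 15:35.
Centrifugation starts at 15:10 and the digestion step starts at 15:35, so centrifugation is first.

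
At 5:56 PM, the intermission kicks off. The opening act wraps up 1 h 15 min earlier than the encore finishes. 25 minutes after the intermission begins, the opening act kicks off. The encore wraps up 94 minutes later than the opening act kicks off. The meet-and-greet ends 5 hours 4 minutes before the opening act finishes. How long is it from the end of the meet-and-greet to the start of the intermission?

The opening act starts at 5:56 PM + 25 min = 6:21 PM.
The encore ends at 6:21 PM + 94 min = 7:55 PM.
The opening act ends at 7:55 PM − 75 min = 6:40 PM.
The meet-and-greet ends at 6:40 PM − 304 min = 1:36 PM.
From 1:36 PM to 5:56 PM is 260 minutes.

260 minutes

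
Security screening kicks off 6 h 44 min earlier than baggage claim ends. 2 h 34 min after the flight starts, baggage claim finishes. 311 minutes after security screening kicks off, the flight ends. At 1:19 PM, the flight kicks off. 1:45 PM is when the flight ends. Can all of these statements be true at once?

Baggage claim ends at 1:19 PM + 154 min = 3:53 PM.
Security screening starts at 3:53 PM − 404 min = 9:09 AM.
The flight ends at 9:09 AM + 311 min = 2:20 PM.
But the flight is also said to end at 1:45 PM — a 35-minute conflict.

No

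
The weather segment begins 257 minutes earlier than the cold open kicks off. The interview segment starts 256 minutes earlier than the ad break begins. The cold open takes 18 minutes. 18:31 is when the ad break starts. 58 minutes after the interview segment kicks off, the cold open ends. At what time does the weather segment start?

10:38

The interview segment starts at 18:31 − 256 min = 14:15.
The cold open ends at 14:15 + 58 min = 15:13.
The cold open starts at 15:13 − 18 min = 14:55.
The weather segment starts at 14:55 − 257 min = 10:38.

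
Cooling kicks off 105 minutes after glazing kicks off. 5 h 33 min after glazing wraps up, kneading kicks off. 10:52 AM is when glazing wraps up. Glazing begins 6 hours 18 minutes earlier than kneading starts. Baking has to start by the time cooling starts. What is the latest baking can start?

11:52 AM

Kneading starts at 10:52 AM + 333 min = 4:25 PM.
Glazing starts at 4:25 PM − 378 min = 10:07 AM.
Cooling starts at 10:07 AM + 105 min = 11:52 AM.
Baking is bounded by cooling, so the latest it can start is 11:52 AM.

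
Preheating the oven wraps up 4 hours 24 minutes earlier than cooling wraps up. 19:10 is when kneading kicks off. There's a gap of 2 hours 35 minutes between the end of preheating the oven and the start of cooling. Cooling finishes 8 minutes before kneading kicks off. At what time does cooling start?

Cooling ends at 19:10 − 8 min = 19:02.
Preheating the oven ends at 19:02 − 264 min = 14:38.
Cooling starts at 14:38 + 155 min = 17:13.

17:13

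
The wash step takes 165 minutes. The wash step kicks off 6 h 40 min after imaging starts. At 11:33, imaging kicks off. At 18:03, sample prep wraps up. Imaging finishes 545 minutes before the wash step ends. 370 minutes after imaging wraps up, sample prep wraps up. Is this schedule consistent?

The wash step starts at 11:33 + 400 min = 18:13.
The wash step ends at 18:13 + 165 min = 20:58.
Imaging ends at 20:58 − 545 min = 11:53.
Sample prep ends at 11:53 + 370 min = 18:03.
That matches the stated 18:03, so the schedule is consistent.

Yes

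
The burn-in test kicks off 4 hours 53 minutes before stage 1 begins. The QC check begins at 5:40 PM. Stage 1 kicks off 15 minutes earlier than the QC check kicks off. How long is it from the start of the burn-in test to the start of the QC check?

Stage 1 starts at 5:40 PM − 15 min = 5:25 PM.
The burn-in test starts at 5:25 PM − 293 min = 12:32 PM.
From 12:32 PM to 5:40 PM is 5 hours 8 minutes.

5 hours 8 minutes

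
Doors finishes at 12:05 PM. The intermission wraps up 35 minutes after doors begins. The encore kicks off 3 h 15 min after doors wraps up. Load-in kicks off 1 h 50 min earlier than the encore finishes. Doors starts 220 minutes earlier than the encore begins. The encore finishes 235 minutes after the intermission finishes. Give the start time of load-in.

2:20 PM

The encore starts at 12:05 PM + 195 min = 3:20 PM.
Doors starts at 3:20 PM − 220 min = 11:40 AM.
The intermission ends at 11:40 AM + 35 min = 12:15 PM.
The encore ends at 12:15 PM + 235 min = 4:10 PM.
Load-in starts at 4:10 PM − 110 min = 2:20 PM.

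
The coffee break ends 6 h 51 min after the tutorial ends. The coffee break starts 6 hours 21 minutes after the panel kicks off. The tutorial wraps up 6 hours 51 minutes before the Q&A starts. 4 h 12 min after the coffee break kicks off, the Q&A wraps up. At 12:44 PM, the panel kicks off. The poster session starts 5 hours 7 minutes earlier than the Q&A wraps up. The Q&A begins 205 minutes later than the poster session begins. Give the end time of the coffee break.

9:35 PM

The coffee break starts at 12:44 PM + 381 min = 7:05 PM.
The Q&A ends at 7:05 PM + 252 min = 11:17 PM.
The poster session starts at 11:17 PM − 307 min = 6:10 PM.
The Q&A starts at 6:10 PM + 205 min = 9:35 PM.
The tutorial ends at 9:35 PM − 411 min = 2:44 PM.
The coffee break ends at 2:44 PM + 411 min = 9:35 PM.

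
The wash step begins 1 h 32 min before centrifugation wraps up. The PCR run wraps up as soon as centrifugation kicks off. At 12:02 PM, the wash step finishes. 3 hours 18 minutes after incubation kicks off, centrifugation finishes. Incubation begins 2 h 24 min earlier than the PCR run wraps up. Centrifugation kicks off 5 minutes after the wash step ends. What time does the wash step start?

Centrifugation starts at 12:02 PM + 5 min = 12:07 PM.
So the PCR run ends at 12:07 PM.
Incubation starts at 12:07 PM − 144 min = 9:43 AM.
Centrifugation ends at 9:43 AM + 198 min = 1:01 PM.
The wash step starts at 1:01 PM − 92 min = 11:29 AM.

11:29 AM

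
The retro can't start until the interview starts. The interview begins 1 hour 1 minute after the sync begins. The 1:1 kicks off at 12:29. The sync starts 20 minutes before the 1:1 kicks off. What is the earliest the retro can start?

The sync starts at 12:29 − 20 min = 12:09.
The interview starts at 12:09 + 61 min = 13:10.
The retro is bounded by the interview, so the earliest it can start is 13:10.

13:10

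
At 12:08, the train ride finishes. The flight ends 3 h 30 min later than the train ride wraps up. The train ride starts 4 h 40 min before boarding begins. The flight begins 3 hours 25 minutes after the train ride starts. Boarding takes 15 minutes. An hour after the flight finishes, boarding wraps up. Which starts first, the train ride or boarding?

The flight ends at 12:08 + 210 min = 15:38.
Boarding ends at 15:38 + 60 min = 16:38.
Boarding starts at 16:38 − 15 min = 16:23.
The train ride starts at 16:23 − 280 min = 11:43.
The train ride starts at 11:43 and boarding starts at 16:23, so the train ride is first.

the train ride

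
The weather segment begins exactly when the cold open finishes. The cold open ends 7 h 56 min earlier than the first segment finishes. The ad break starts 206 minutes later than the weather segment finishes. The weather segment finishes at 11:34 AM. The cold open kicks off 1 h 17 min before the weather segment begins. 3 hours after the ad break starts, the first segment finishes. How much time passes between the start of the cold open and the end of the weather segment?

2 h 47 min

The ad break starts at 11:34 AM + 206 min = 3:00 PM.
The first segment ends at 3:00 PM + 180 min = 6:00 PM.
The cold open ends at 6:00 PM − 476 min = 10:04 AM.
So the weather segment starts at 10:04 AM.
The cold open starts at 10:04 AM − 77 min = 8:47 AM.
From 8:47 AM to 11:34 AM is 2 h 47 min.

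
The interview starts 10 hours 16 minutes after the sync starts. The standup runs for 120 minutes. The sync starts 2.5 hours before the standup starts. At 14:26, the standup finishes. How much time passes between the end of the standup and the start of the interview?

346 minutes

The standup starts at 14:26 − 120 min = 12:26.
The sync starts at 12:26 − 150 min = 09:56.
The interview starts at 09:56 + 616 min = 20:12.
From 14:26 to 20:12 is 346 minutes.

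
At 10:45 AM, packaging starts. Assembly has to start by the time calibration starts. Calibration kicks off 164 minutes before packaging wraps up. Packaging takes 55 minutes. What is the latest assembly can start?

8:56 AM

Packaging ends at 10:45 AM + 55 min = 11:40 AM.
Calibration starts at 11:40 AM − 164 min = 8:56 AM.
Assembly is bounded by calibration, so the latest it can start is 8:56 AM.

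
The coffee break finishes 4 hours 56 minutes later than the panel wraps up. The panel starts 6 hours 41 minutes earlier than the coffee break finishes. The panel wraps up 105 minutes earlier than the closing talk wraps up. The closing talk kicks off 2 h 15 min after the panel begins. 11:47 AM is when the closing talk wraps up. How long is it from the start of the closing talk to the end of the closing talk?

1 hour 15 minutes

The panel ends at 11:47 AM − 105 min = 10:02 AM.
The coffee break ends at 10:02 AM + 296 min = 2:58 PM.
The panel starts at 2:58 PM − 401 min = 8:17 AM.
The closing talk starts at 8:17 AM + 135 min = 10:32 AM.
From 10:32 AM to 11:47 AM is 1 hour 15 minutes.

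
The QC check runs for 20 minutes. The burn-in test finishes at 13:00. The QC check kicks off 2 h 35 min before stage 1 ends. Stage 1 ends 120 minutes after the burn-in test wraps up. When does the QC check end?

Stage 1 ends at 13:00 + 120 min = 15:00.
The QC check starts at 15:00 − 155 min = 12:25.
The QC check ends at 12:25 + 20 min = 12:45.

12:45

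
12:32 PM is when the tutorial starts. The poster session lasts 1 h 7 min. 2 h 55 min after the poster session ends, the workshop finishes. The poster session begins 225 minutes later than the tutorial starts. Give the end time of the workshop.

8:19 PM

The poster session starts at 12:32 PM + 225 min = 4:17 PM.
The poster session ends at 4:17 PM + 67 min = 5:24 PM.
The workshop ends at 5:24 PM + 175 min = 8:19 PM.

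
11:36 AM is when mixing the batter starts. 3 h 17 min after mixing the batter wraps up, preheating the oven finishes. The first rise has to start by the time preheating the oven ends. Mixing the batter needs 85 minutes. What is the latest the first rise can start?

4:18 PM

Mixing the batter ends at 11:36 AM + 85 min = 1:01 PM.
Preheating the oven ends at 1:01 PM + 197 min = 4:18 PM.
The first rise is bounded by preheating the oven, so the latest it can start is 4:18 PM.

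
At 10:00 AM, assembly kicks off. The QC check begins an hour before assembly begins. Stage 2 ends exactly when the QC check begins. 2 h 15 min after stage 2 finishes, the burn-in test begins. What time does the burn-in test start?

11:15 AM

The QC check starts at 10:00 AM − 60 min = 9:00 AM.
So stage 2 ends at 9:00 AM.
The burn-in test starts at 9:00 AM + 135 min = 11:15 AM.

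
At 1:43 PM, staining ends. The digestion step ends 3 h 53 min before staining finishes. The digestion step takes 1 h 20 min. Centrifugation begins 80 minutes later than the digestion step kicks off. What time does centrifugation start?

9:50 AM

The digestion step ends at 1:43 PM − 233 min = 9:50 AM.
The digestion step starts at 9:50 AM − 80 min = 8:30 AM.
Centrifugation starts at 8:30 AM + 80 min = 9:50 AM.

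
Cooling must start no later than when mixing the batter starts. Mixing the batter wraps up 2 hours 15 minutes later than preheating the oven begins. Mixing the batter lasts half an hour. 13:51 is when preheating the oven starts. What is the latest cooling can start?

Mixing the batter ends at 13:51 + 135 min = 16:06.
Mixing the batter starts at 16:06 − 30 min = 15:36.
Cooling is bounded by mixing the batter, so the latest it can start is 15:36.

15:36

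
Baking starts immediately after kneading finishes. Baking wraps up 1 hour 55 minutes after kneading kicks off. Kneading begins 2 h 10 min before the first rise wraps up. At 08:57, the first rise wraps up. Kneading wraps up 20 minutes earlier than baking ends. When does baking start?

Kneading starts at 08:57 − 130 min = 06:47.
Baking ends at 06:47 + 115 min = 08:42.
Kneading ends at 08:42 − 20 min = 08:22.
So baking starts at 08:22.

08:22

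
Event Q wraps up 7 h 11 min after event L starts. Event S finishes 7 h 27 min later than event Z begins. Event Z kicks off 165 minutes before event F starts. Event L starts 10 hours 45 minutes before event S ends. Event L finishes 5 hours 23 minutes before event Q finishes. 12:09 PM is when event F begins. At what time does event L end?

Event Z starts at 12:09 PM − 165 min = 9:24 AM.
Event S ends at 9:24 AM + 447 min = 4:51 PM.
Event L starts at 4:51 PM − 645 min = 6:06 AM.
Event Q ends at 6:06 AM + 431 min = 1:17 PM.
Event L ends at 1:17 PM − 323 min = 7:54 AM.

7:54 AM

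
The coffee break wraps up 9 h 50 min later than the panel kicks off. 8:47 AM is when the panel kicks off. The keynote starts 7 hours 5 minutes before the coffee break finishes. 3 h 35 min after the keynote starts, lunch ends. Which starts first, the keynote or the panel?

the panel

The coffee break ends at 8:47 AM + 590 min = 6:37 PM.
The keynote starts at 6:37 PM − 425 min = 11:32 AM.
The keynote starts at 11:32 AM and the panel starts at 8:47 AM, so the panel is first.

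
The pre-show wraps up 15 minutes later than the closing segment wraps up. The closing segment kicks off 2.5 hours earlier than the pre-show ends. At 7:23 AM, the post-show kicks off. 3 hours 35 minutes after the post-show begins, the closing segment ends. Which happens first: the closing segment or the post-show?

the post-show

The closing segment ends at 7:23 AM + 215 min = 10:58 AM.
The pre-show ends at 10:58 AM + 15 min = 11:13 AM.
The closing segment starts at 11:13 AM − 150 min = 8:43 AM.
The closing segment starts at 8:43 AM and the post-show starts at 7:23 AM, so the post-show is first.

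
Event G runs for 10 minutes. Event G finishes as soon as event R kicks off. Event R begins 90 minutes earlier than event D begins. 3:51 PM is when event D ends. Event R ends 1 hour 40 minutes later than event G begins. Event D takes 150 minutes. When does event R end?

1:21 PM

Event D starts at 3:51 PM − 150 min = 1:21 PM.
Event R starts at 1:21 PM − 90 min = 11:51 AM.
So event G ends at 11:51 AM.
Event G starts at 11:51 AM − 10 min = 11:41 AM.
Event R ends at 11:41 AM + 100 min = 1:21 PM.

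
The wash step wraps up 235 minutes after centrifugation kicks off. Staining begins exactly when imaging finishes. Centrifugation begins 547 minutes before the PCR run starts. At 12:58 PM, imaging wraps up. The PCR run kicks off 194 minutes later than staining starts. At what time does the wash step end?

11:00 AM

Staining starts at 12:58 PM.
The PCR run starts at 12:58 PM + 194 min = 4:12 PM.
Centrifugation starts at 4:12 PM − 547 min = 7:05 AM.
The wash step ends at 7:05 AM + 235 min = 11:00 AM.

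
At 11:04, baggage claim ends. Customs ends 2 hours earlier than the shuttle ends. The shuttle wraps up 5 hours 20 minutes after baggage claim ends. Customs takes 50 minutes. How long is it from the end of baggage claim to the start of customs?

2 h 30 min

The shuttle ends at 11:04 + 320 min = 16:24.
Customs ends at 16:24 − 120 min = 14:24.
Customs starts at 14:24 − 50 min = 13:34.
From 11:04 to 13:34 is 2 h 30 min.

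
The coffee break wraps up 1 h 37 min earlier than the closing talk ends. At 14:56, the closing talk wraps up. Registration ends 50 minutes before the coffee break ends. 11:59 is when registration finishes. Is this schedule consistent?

The coffee break ends at 14:56 − 97 min = 13:19.
Registration ends at 13:19 − 50 min = 12:29.
But registration is also said to end at 11:59 — a 30-minute conflict.

No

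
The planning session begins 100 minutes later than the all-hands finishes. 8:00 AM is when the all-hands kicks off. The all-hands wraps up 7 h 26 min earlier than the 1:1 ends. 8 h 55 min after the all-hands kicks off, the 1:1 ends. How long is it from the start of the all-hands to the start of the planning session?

3 hours 9 minutes

The 1:1 ends at 8:00 AM + 535 min = 4:55 PM.
The all-hands ends at 4:55 PM − 446 min = 9:29 AM.
The planning session starts at 9:29 AM + 100 min = 11:09 AM.
From 8:00 AM to 11:09 AM is 3 hours 9 minutes.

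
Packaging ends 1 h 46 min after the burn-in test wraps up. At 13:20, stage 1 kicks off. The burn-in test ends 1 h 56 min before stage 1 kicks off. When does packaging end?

The burn-in test ends at 13:20 − 116 min = 11:24.
Packaging ends at 11:24 + 106 min = 13:10.

13:10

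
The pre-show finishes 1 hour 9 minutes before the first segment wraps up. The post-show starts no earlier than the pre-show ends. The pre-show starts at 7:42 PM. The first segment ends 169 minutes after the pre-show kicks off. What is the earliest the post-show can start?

The first segment ends at 7:42 PM + 169 min = 10:31 PM.
The pre-show ends at 10:31 PM − 69 min = 9:22 PM.
The post-show is bounded by the pre-show, so the earliest it can start is 9:22 PM.

9:22 PM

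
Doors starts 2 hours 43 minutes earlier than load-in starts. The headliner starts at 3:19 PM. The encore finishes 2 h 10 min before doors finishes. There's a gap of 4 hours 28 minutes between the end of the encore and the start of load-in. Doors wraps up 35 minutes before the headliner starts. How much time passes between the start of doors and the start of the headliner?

Doors ends at 3:19 PM − 35 min = 2:44 PM.
The encore ends at 2:44 PM − 130 min = 12:34 PM.
Load-in starts at 12:34 PM + 268 min = 5:02 PM.
Doors starts at 5:02 PM − 163 min = 2:19 PM.
From 2:19 PM to 3:19 PM is an hour.

an hour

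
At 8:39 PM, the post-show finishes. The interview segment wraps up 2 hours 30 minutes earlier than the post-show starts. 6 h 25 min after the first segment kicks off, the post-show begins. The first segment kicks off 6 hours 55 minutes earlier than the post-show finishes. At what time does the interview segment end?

The first segment starts at 8:39 PM − 415 min = 1:44 PM.
The post-show starts at 1:44 PM + 385 min = 8:09 PM.
The interview segment ends at 8:09 PM − 150 min = 5:39 PM.

5:39 PM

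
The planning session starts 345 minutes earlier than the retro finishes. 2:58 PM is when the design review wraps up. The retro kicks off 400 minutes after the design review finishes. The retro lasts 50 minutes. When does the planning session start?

4:43 PM

The retro starts at 2:58 PM + 400 min = 9:38 PM.
The retro ends at 9:38 PM + 50 min = 10:28 PM.
The planning session starts at 10:28 PM − 345 min = 4:43 PM.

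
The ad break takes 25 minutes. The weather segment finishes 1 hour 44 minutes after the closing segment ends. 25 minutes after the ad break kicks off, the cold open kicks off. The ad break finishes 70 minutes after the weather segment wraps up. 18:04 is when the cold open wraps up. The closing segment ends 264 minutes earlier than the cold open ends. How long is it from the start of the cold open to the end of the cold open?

90 minutes

The closing segment ends at 18:04 − 264 min = 13:40.
The weather segment ends at 13:40 + 104 min = 15:24.
The ad break ends at 15:24 + 70 min = 16:34.
The ad break starts at 16:34 − 25 min = 16:09.
The cold open starts at 16:09 + 25 min = 16:34.
From 16:34 to 18:04 is 90 minutes.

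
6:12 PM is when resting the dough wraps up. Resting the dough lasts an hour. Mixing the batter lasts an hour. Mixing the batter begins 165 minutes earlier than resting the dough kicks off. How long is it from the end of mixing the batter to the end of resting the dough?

2 hours 45 minutes

Resting the dough starts at 6:12 PM − 60 min = 5:12 PM.
Mixing the batter starts at 5:12 PM − 165 min = 2:27 PM.
Mixing the batter ends at 2:27 PM + 60 min = 3:27 PM.
From 3:27 PM to 6:12 PM is 2 hours 45 minutes.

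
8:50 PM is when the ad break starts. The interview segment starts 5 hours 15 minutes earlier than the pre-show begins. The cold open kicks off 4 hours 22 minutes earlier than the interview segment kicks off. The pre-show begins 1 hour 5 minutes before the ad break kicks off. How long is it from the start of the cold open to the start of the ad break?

The pre-show starts at 8:50 PM − 65 min = 7:45 PM.
The interview segment starts at 7:45 PM − 315 min = 2:30 PM.
The cold open starts at 2:30 PM − 262 min = 10:08 AM.
From 10:08 AM to 8:50 PM is 642 minutes.

642 minutes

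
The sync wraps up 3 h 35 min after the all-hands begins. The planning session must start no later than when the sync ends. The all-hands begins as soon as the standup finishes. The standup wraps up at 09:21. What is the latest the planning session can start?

The all-hands starts at 09:21.
The sync ends at 09:21 + 215 min = 12:56.
The planning session is bounded by the sync, so the latest it can start is 12:56.

12:56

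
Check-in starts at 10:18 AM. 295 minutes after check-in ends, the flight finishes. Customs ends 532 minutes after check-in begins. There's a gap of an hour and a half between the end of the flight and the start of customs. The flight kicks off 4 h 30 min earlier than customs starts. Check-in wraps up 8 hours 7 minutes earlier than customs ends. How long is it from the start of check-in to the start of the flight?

Customs ends at 10:18 AM + 532 min = 7:10 PM.
Check-in ends at 7:10 PM − 487 min = 11:03 AM.
The flight ends at 11:03 AM + 295 min = 3:58 PM.
Customs starts at 3:58 PM + 90 min = 5:28 PM.
The flight starts at 5:28 PM − 270 min = 12:58 PM.
From 10:18 AM to 12:58 PM is 2 h 40 min.

2 h 40 min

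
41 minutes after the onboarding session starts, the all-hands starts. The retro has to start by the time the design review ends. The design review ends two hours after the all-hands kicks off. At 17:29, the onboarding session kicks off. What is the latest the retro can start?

The all-hands starts at 17:29 + 41 min = 18:10.
The design review ends at 18:10 + 120 min = 20:10.
The retro is bounded by the design review, so the latest it can start is 20:10.

20:10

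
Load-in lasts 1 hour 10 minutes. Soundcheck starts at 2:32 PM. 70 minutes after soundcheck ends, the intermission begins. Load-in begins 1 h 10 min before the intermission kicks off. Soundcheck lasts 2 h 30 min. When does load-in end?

6:12 PM

Soundcheck ends at 2:32 PM + 150 min = 5:02 PM.
The intermission starts at 5:02 PM + 70 min = 6:12 PM.
Load-in starts at 6:12 PM − 70 min = 5:02 PM.
Load-in ends at 5:02 PM + 70 min = 6:12 PM.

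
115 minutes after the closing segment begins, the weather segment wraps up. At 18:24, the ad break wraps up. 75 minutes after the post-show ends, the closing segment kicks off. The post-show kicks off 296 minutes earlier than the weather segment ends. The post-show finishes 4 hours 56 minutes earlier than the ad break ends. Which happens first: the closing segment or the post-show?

The post-show ends at 18:24 − 296 min = 13:28.
The closing segment starts at 13:28 + 75 min = 14:43.
The weather segment ends at 14:43 + 115 min = 16:38.
The post-show starts at 16:38 − 296 min = 11:42.
The closing segment starts at 14:43 and the post-show starts at 11:42, so the post-show is first.

the post-show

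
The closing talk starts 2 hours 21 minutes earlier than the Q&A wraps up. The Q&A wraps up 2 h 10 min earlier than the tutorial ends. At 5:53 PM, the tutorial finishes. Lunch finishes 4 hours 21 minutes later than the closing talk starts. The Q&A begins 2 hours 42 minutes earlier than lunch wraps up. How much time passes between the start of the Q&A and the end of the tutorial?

The Q&A ends at 5:53 PM − 130 min = 3:43 PM.
The closing talk starts at 3:43 PM − 141 min = 1:22 PM.
Lunch ends at 1:22 PM + 261 min = 5:43 PM.
The Q&A starts at 5:43 PM − 162 min = 3:01 PM.
From 3:01 PM to 5:53 PM is 172 minutes.

172 minutes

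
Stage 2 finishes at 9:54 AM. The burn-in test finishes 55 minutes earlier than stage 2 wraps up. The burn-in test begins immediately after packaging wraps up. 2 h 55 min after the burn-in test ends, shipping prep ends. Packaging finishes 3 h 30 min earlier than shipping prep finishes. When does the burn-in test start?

8:24 AM

The burn-in test ends at 9:54 AM − 55 min = 8:59 AM.
Shipping prep ends at 8:59 AM + 175 min = 11:54 AM.
Packaging ends at 11:54 AM − 210 min = 8:24 AM.
So the burn-in test starts at 8:24 AM.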